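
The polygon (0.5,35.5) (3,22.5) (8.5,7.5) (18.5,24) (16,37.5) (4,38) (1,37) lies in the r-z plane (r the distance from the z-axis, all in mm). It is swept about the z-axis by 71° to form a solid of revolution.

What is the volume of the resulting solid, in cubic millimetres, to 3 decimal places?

Profile (r,z), 7 vertices: (0.5,35.5) (3,22.5) (8.5,7.5) (18.5,24) (16,37.5) (4,38) (1,37)
edge 0: (0.5,35.5)→(3,22.5)  cross = 0.5·22.5 − 3·35.5 = -95.2500; (r_i+r_j)·cross = 3.5·-95.2500 = -333.3750
edge 1: (3,22.5)→(8.5,7.5)  cross = 3·7.5 − 8.5·22.5 = -168.7500; (r_i+r_j)·cross = 11.5·-168.7500 = -1940.6250
edge 2: (8.5,7.5)→(18.5,24)  cross = 8.5·24 − 18.5·7.5 = 65.2500; (r_i+r_j)·cross = 27·65.2500 = 1761.7500
edge 3: (18.5,24)→(16,37.5)  cross = 18.5·37.5 − 16·24 = 309.7500; (r_i+r_j)·cross = 34.5·309.7500 = 10686.3750
edge 4: (16,37.5)→(4,38)  cross = 16·38 − 4·37.5 = 458.0000; (r_i+r_j)·cross = 20·458.0000 = 9160.0000
edge 5: (4,38)→(1,37)  cross = 4·37 − 1·38 = 110.0000; (r_i+r_j)·cross = 5·110.0000 = 550.0000
edge 6: (1,37)→(0.5,35.5)  cross = 1·35.5 − 0.5·37 = 17.0000; (r_i+r_j)·cross = 1.5·17.0000 = 25.5000
Σcross = 696.0000 → A = |Σcross|/2 = 348.0000 mm²
Σ(r_i+r_j)·cross = 19909.6250 → first moment M = |Σ|/6 = 3318.2708
R_c = M/A = 3318.2708/348.0000 = 9.5353 mm
θ = 71° = 1.239184 rad
V = θ·R_c·A = 1.239184·9.5353·348.0000 = 4111.947 mm³

Volume = 4111.947 mm³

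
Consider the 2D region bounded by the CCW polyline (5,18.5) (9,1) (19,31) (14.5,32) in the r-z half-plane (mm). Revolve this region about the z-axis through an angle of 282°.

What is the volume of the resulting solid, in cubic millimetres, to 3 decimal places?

Volume = 10204.283 mm³

Profile (r,z), 4 vertices: (5,18.5) (9,1) (19,31) (14.5,32)
edge 0: (5,18.5)→(9,1)  cross = 5·1 − 9·18.5 = -161.5000; (r_i+r_j)·cross = 14·-161.5000 = -2261.0000
edge 1: (9,1)→(19,31)  cross = 9·31 − 19·1 = 260.0000; (r_i+r_j)·cross = 28·260.0000 = 7280.0000
edge 2: (19,31)→(14.5,32)  cross = 19·32 − 14.5·31 = 158.5000; (r_i+r_j)·cross = 33.5·158.5000 = 5309.7500
edge 3: (14.5,32)→(5,18.5)  cross = 14.5·18.5 − 5·32 = 108.2500; (r_i+r_j)·cross = 19.5·108.2500 = 2110.8750
Σcross = 365.2500 → A = |Σcross|/2 = 182.6250 mm²
Σ(r_i+r_j)·cross = 12439.6250 → first moment M = |Σ|/6 = 2073.2708
R_c = M/A = 2073.2708/182.6250 = 11.3526 mm
θ = 282° = 4.921828 rad
V = θ·R_c·A = 4.921828·11.3526·182.6250 = 10204.283 mm³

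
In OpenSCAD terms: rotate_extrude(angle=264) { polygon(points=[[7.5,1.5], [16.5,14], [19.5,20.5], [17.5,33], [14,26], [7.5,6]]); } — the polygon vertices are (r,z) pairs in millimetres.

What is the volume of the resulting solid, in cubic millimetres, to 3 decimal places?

Profile (r,z), 6 vertices: (7.5,1.5) (16.5,14) (19.5,20.5) (17.5,33) (14,26) (7.5,6)
edge 0: (7.5,1.5)→(16.5,14)  cross = 7.5·14 − 16.5·1.5 = 80.2500; (r_i+r_j)·cross = 24·80.2500 = 1926.0000
edge 1: (16.5,14)→(19.5,20.5)  cross = 16.5·20.5 − 19.5·14 = 65.2500; (r_i+r_j)·cross = 36·65.2500 = 2349.0000
edge 2: (19.5,20.5)→(17.5,33)  cross = 19.5·33 − 17.5·20.5 = 284.7500; (r_i+r_j)·cross = 37·284.7500 = 10535.7500
edge 3: (17.5,33)→(14,26)  cross = 17.5·26 − 14·33 = -7.0000; (r_i+r_j)·cross = 31.5·-7.0000 = -220.5000
edge 4: (14,26)→(7.5,6)  cross = 14·6 − 7.5·26 = -111.0000; (r_i+r_j)·cross = 21.5·-111.0000 = -2386.5000
edge 5: (7.5,6)→(7.5,1.5)  cross = 7.5·1.5 − 7.5·6 = -33.7500; (r_i+r_j)·cross = 15·-33.7500 = -506.2500
Σcross = 278.5000 → A = |Σcross|/2 = 139.2500 mm²
Σ(r_i+r_j)·cross = 11697.5000 → first moment M = |Σ|/6 = 1949.5833
R_c = M/A = 1949.5833/139.2500 = 14.0006 mm
θ = 264° = 4.607669 rad
V = θ·R_c·A = 4.607669·14.0006·139.2500 = 8983.035 mm³

Volume = 8983.035 mm³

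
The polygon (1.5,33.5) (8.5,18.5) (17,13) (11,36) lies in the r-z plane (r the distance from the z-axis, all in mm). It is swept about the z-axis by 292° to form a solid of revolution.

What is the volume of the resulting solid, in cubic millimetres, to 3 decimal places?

Volume = 7891.928 mm³

Profile (r,z), 4 vertices: (1.5,33.5) (8.5,18.5) (17,13) (11,36)
edge 0: (1.5,33.5)→(8.5,18.5)  cross = 1.5·18.5 − 8.5·33.5 = -257.0000; (r_i+r_j)·cross = 10·-257.0000 = -2570.0000
edge 1: (8.5,18.5)→(17,13)  cross = 8.5·13 − 17·18.5 = -204.0000; (r_i+r_j)·cross = 25.5·-204.0000 = -5202.0000
edge 2: (17,13)→(11,36)  cross = 17·36 − 11·13 = 469.0000; (r_i+r_j)·cross = 28·469.0000 = 13132.0000
edge 3: (11,36)→(1.5,33.5)  cross = 11·33.5 − 1.5·36 = 314.5000; (r_i+r_j)·cross = 12.5·314.5000 = 3931.2500
Σcross = 322.5000 → A = |Σcross|/2 = 161.2500 mm²
Σ(r_i+r_j)·cross = 9291.2500 → first moment M = |Σ|/6 = 1548.5417
R_c = M/A = 1548.5417/161.2500 = 9.6034 mm
θ = 292° = 5.096361 rad
V = θ·R_c·A = 5.096361·9.6034·161.2500 = 7891.928 mm³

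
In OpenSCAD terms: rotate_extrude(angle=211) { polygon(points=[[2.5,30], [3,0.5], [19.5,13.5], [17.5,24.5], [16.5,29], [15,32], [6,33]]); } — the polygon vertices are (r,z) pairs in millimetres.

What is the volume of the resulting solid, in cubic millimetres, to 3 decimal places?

Volume = 13976.250 mm³

Profile (r,z), 7 vertices: (2.5,30) (3,0.5) (19.5,13.5) (17.5,24.5) (16.5,29) (15,32) (6,33)
edge 0: (2.5,30)→(3,0.5)  cross = 2.5·0.5 − 3·30 = -88.7500; (r_i+r_j)·cross = 5.5·-88.7500 = -488.1250
edge 1: (3,0.5)→(19.5,13.5)  cross = 3·13.5 − 19.5·0.5 = 30.7500; (r_i+r_j)·cross = 22.5·30.7500 = 691.8750
edge 2: (19.5,13.5)→(17.5,24.5)  cross = 19.5·24.5 − 17.5·13.5 = 241.5000; (r_i+r_j)·cross = 37·241.5000 = 8935.5000
edge 3: (17.5,24.5)→(16.5,29)  cross = 17.5·29 − 16.5·24.5 = 103.2500; (r_i+r_j)·cross = 34·103.2500 = 3510.5000
edge 4: (16.5,29)→(15,32)  cross = 16.5·32 − 15·29 = 93.0000; (r_i+r_j)·cross = 31.5·93.0000 = 2929.5000
edge 5: (15,32)→(6,33)  cross = 15·33 − 6·32 = 303.0000; (r_i+r_j)·cross = 21·303.0000 = 6363.0000
edge 6: (6,33)→(2.5,30)  cross = 6·30 − 2.5·33 = 97.5000; (r_i+r_j)·cross = 8.5·97.5000 = 828.7500
Σcross = 780.2500 → A = |Σcross|/2 = 390.1250 mm²
Σ(r_i+r_j)·cross = 22771.0000 → first moment M = |Σ|/6 = 3795.1667
R_c = M/A = 3795.1667/390.1250 = 9.7281 mm
θ = 211° = 3.682645 rad
V = θ·R_c·A = 3.682645·9.7281·390.1250 = 13976.250 mm³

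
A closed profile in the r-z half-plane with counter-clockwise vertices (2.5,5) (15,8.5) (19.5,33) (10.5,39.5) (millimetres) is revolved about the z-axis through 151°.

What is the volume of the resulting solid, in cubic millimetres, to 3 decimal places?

Profile (r,z), 4 vertices: (2.5,5) (15,8.5) (19.5,33) (10.5,39.5)
edge 0: (2.5,5)→(15,8.5)  cross = 2.5·8.5 − 15·5 = -53.7500; (r_i+r_j)·cross = 17.5·-53.7500 = -940.6250
edge 1: (15,8.5)→(19.5,33)  cross = 15·33 − 19.5·8.5 = 329.2500; (r_i+r_j)·cross = 34.5·329.2500 = 11359.1250
edge 2: (19.5,33)→(10.5,39.5)  cross = 19.5·39.5 − 10.5·33 = 423.7500; (r_i+r_j)·cross = 30·423.7500 = 12712.5000
edge 3: (10.5,39.5)→(2.5,5)  cross = 10.5·5 − 2.5·39.5 = -46.2500; (r_i+r_j)·cross = 13·-46.2500 = -601.2500
Σcross = 653.0000 → A = |Σcross|/2 = 326.5000 mm²
Σ(r_i+r_j)·cross = 22529.7500 → first moment M = |Σ|/6 = 3754.9583
R_c = M/A = 3754.9583/326.5000 = 11.5006 mm
θ = 151° = 2.635447 rad
V = θ·R_c·A = 2.635447·11.5006·326.5000 = 9895.994 mm³

Volume = 9895.994 mm³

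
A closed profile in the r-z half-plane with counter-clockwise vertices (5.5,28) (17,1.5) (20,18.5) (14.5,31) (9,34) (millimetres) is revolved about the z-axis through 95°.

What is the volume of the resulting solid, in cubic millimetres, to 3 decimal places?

Profile (r,z), 5 vertices: (5.5,28) (17,1.5) (20,18.5) (14.5,31) (9,34)
edge 0: (5.5,28)→(17,1.5)  cross = 5.5·1.5 − 17·28 = -467.7500; (r_i+r_j)·cross = 22.5·-467.7500 = -10524.3750
edge 1: (17,1.5)→(20,18.5)  cross = 17·18.5 − 20·1.5 = 284.5000; (r_i+r_j)·cross = 37·284.5000 = 10526.5000
edge 2: (20,18.5)→(14.5,31)  cross = 20·31 − 14.5·18.5 = 351.7500; (r_i+r_j)·cross = 34.5·351.7500 = 12135.3750
edge 3: (14.5,31)→(9,34)  cross = 14.5·34 − 9·31 = 214.0000; (r_i+r_j)·cross = 23.5·214.0000 = 5029.0000
edge 4: (9,34)→(5.5,28)  cross = 9·28 − 5.5·34 = 65.0000; (r_i+r_j)·cross = 14.5·65.0000 = 942.5000
Σcross = 447.5000 → A = |Σcross|/2 = 223.7500 mm²
Σ(r_i+r_j)·cross = 18109.0000 → first moment M = |Σ|/6 = 3018.1667
R_c = M/A = 3018.1667/223.7500 = 13.4890 mm
θ = 95° = 1.658063 rad
V = θ·R_c·A = 1.658063·13.4890·223.7500 = 5004.310 mm³

Volume = 5004.310 mm³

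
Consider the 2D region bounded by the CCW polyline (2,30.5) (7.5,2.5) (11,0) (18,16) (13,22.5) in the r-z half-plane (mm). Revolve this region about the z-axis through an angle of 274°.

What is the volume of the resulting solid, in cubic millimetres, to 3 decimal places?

Volume = 11038.219 mm³

Profile (r,z), 5 vertices: (2,30.5) (7.5,2.5) (11,0) (18,16) (13,22.5)
edge 0: (2,30.5)→(7.5,2.5)  cross = 2·2.5 − 7.5·30.5 = -223.7500; (r_i+r_j)·cross = 9.5·-223.7500 = -2125.6250
edge 1: (7.5,2.5)→(11,0)  cross = 7.5·0 − 11·2.5 = -27.5000; (r_i+r_j)·cross = 18.5·-27.5000 = -508.7500
edge 2: (11,0)→(18,16)  cross = 11·16 − 18·0 = 176.0000; (r_i+r_j)·cross = 29·176.0000 = 5104.0000
edge 3: (18,16)→(13,22.5)  cross = 18·22.5 − 13·16 = 197.0000; (r_i+r_j)·cross = 31·197.0000 = 6107.0000
edge 4: (13,22.5)→(2,30.5)  cross = 13·30.5 − 2·22.5 = 351.5000; (r_i+r_j)·cross = 15·351.5000 = 5272.5000
Σcross = 473.2500 → A = |Σcross|/2 = 236.6250 mm²
Σ(r_i+r_j)·cross = 13849.1250 → first moment M = |Σ|/6 = 2308.1875
R_c = M/A = 2308.1875/236.6250 = 9.7546 mm
θ = 274° = 4.782202 rad
V = θ·R_c·A = 4.782202·9.7546·236.6250 = 11038.219 mm³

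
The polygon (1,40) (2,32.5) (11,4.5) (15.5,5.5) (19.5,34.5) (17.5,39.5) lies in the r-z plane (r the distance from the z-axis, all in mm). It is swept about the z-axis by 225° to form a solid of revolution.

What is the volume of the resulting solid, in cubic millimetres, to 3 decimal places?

Volume = 18603.546 mm³

Profile (r,z), 6 vertices: (1,40) (2,32.5) (11,4.5) (15.5,5.5) (19.5,34.5) (17.5,39.5)
edge 0: (1,40)→(2,32.5)  cross = 1·32.5 − 2·40 = -47.5000; (r_i+r_j)·cross = 3·-47.5000 = -142.5000
edge 1: (2,32.5)→(11,4.5)  cross = 2·4.5 − 11·32.5 = -348.5000; (r_i+r_j)·cross = 13·-348.5000 = -4530.5000
edge 2: (11,4.5)→(15.5,5.5)  cross = 11·5.5 − 15.5·4.5 = -9.2500; (r_i+r_j)·cross = 26.5·-9.2500 = -245.1250
edge 3: (15.5,5.5)→(19.5,34.5)  cross = 15.5·34.5 − 19.5·5.5 = 427.5000; (r_i+r_j)·cross = 35·427.5000 = 14962.5000
edge 4: (19.5,34.5)→(17.5,39.5)  cross = 19.5·39.5 − 17.5·34.5 = 166.5000; (r_i+r_j)·cross = 37·166.5000 = 6160.5000
edge 5: (17.5,39.5)→(1,40)  cross = 17.5·40 − 1·39.5 = 660.5000; (r_i+r_j)·cross = 18.5·660.5000 = 12219.2500
Σcross = 849.2500 → A = |Σcross|/2 = 424.6250 mm²
Σ(r_i+r_j)·cross = 28424.1250 → first moment M = |Σ|/6 = 4737.3542
R_c = M/A = 4737.3542/424.6250 = 11.1566 mm
θ = 225° = 3.926991 rad
V = θ·R_c·A = 3.926991·11.1566·424.6250 = 18603.546 mm³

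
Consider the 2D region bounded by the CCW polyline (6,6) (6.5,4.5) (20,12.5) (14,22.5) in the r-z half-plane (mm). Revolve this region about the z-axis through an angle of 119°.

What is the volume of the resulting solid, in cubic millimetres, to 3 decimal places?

Volume = 2751.299 mm³

Profile (r,z), 4 vertices: (6,6) (6.5,4.5) (20,12.5) (14,22.5)
edge 0: (6,6)→(6.5,4.5)  cross = 6·4.5 − 6.5·6 = -12.0000; (r_i+r_j)·cross = 12.5·-12.0000 = -150.0000
edge 1: (6.5,4.5)→(20,12.5)  cross = 6.5·12.5 − 20·4.5 = -8.7500; (r_i+r_j)·cross = 26.5·-8.7500 = -231.8750
edge 2: (20,12.5)→(14,22.5)  cross = 20·22.5 − 14·12.5 = 275.0000; (r_i+r_j)·cross = 34·275.0000 = 9350.0000
edge 3: (14,22.5)→(6,6)  cross = 14·6 − 6·22.5 = -51.0000; (r_i+r_j)·cross = 20·-51.0000 = -1020.0000
Σcross = 203.2500 → A = |Σcross|/2 = 101.6250 mm²
Σ(r_i+r_j)·cross = 7948.1250 → first moment M = |Σ|/6 = 1324.6875
R_c = M/A = 1324.6875/101.6250 = 13.0351 mm
θ = 119° = 2.076942 rad
V = θ·R_c·A = 2.076942·13.0351·101.6250 = 2751.299 mm³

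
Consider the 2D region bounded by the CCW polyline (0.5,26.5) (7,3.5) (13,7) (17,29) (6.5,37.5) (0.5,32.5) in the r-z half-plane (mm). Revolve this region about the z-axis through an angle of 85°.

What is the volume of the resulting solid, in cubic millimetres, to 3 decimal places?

Profile (r,z), 6 vertices: (0.5,26.5) (7,3.5) (13,7) (17,29) (6.5,37.5) (0.5,32.5)
edge 0: (0.5,26.5)→(7,3.5)  cross = 0.5·3.5 − 7·26.5 = -183.7500; (r_i+r_j)·cross = 7.5·-183.7500 = -1378.1250
edge 1: (7,3.5)→(13,7)  cross = 7·7 − 13·3.5 = 3.5000; (r_i+r_j)·cross = 20·3.5000 = 70.0000
edge 2: (13,7)→(17,29)  cross = 13·29 − 17·7 = 258.0000; (r_i+r_j)·cross = 30·258.0000 = 7740.0000
edge 3: (17,29)→(6.5,37.5)  cross = 17·37.5 − 6.5·29 = 449.0000; (r_i+r_j)·cross = 23.5·449.0000 = 10551.5000
edge 4: (6.5,37.5)→(0.5,32.5)  cross = 6.5·32.5 − 0.5·37.5 = 192.5000; (r_i+r_j)·cross = 7·192.5000 = 1347.5000
edge 5: (0.5,32.5)→(0.5,26.5)  cross = 0.5·26.5 − 0.5·32.5 = -3.0000; (r_i+r_j)·cross = 1·-3.0000 = -3.0000
Σcross = 716.2500 → A = |Σcross|/2 = 358.1250 mm²
Σ(r_i+r_j)·cross = 18327.8750 → first moment M = |Σ|/6 = 3054.6458
R_c = M/A = 3054.6458/358.1250 = 8.5296 mm
θ = 85° = 1.483530 rad
V = θ·R_c·A = 1.483530·8.5296·358.1250 = 4531.658 mm³

Volume = 4531.658 mm³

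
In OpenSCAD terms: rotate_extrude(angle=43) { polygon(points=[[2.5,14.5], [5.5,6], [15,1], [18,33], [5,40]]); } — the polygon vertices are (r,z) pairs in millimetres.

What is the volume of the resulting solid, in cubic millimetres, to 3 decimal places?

Profile (r,z), 5 vertices: (2.5,14.5) (5.5,6) (15,1) (18,33) (5,40)
edge 0: (2.5,14.5)→(5.5,6)  cross = 2.5·6 − 5.5·14.5 = -64.7500; (r_i+r_j)·cross = 8·-64.7500 = -518.0000
edge 1: (5.5,6)→(15,1)  cross = 5.5·1 − 15·6 = -84.5000; (r_i+r_j)·cross = 20.5·-84.5000 = -1732.2500
edge 2: (15,1)→(18,33)  cross = 15·33 − 18·1 = 477.0000; (r_i+r_j)·cross = 33·477.0000 = 15741.0000
edge 3: (18,33)→(5,40)  cross = 18·40 − 5·33 = 555.0000; (r_i+r_j)·cross = 23·555.0000 = 12765.0000
edge 4: (5,40)→(2.5,14.5)  cross = 5·14.5 − 2.5·40 = -27.5000; (r_i+r_j)·cross = 7.5·-27.5000 = -206.2500
Σcross = 855.2500 → A = |Σcross|/2 = 427.6250 mm²
Σ(r_i+r_j)·cross = 26049.5000 → first moment M = |Σ|/6 = 4341.5833
R_c = M/A = 4341.5833/427.6250 = 10.1528 mm
θ = 43° = 0.750492 rad
V = θ·R_c·A = 0.750492·10.1528·427.6250 = 3258.322 mm³

Volume = 3258.322 mm³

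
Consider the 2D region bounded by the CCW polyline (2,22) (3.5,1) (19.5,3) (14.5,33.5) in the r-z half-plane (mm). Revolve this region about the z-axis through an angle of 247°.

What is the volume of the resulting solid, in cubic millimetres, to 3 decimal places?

Profile (r,z), 4 vertices: (2,22) (3.5,1) (19.5,3) (14.5,33.5)
edge 0: (2,22)→(3.5,1)  cross = 2·1 − 3.5·22 = -75.0000; (r_i+r_j)·cross = 5.5·-75.0000 = -412.5000
edge 1: (3.5,1)→(19.5,3)  cross = 3.5·3 − 19.5·1 = -9.0000; (r_i+r_j)·cross = 23·-9.0000 = -207.0000
edge 2: (19.5,3)→(14.5,33.5)  cross = 19.5·33.5 − 14.5·3 = 609.7500; (r_i+r_j)·cross = 34·609.7500 = 20731.5000
edge 3: (14.5,33.5)→(2,22)  cross = 14.5·22 − 2·33.5 = 252.0000; (r_i+r_j)·cross = 16.5·252.0000 = 4158.0000
Σcross = 777.7500 → A = |Σcross|/2 = 388.8750 mm²
Σ(r_i+r_j)·cross = 24270.0000 → first moment M = |Σ|/6 = 4045.0000
R_c = M/A = 4045.0000/388.8750 = 10.4018 mm
θ = 247° = 4.310963 rad
V = θ·R_c·A = 4.310963·10.4018·388.8750 = 17437.846 mm³

Volume = 17437.846 mm³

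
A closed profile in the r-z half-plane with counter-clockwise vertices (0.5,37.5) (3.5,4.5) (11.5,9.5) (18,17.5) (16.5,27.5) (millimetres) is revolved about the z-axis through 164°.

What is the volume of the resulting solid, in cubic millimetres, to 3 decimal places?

Volume = 8348.253 mm³

Profile (r,z), 5 vertices: (0.5,37.5) (3.5,4.5) (11.5,9.5) (18,17.5) (16.5,27.5)
edge 0: (0.5,37.5)→(3.5,4.5)  cross = 0.5·4.5 − 3.5·37.5 = -129.0000; (r_i+r_j)·cross = 4·-129.0000 = -516.0000
edge 1: (3.5,4.5)→(11.5,9.5)  cross = 3.5·9.5 − 11.5·4.5 = -18.5000; (r_i+r_j)·cross = 15·-18.5000 = -277.5000
edge 2: (11.5,9.5)→(18,17.5)  cross = 11.5·17.5 − 18·9.5 = 30.2500; (r_i+r_j)·cross = 29.5·30.2500 = 892.3750
edge 3: (18,17.5)→(16.5,27.5)  cross = 18·27.5 − 16.5·17.5 = 206.2500; (r_i+r_j)·cross = 34.5·206.2500 = 7115.6250
edge 4: (16.5,27.5)→(0.5,37.5)  cross = 16.5·37.5 − 0.5·27.5 = 605.0000; (r_i+r_j)·cross = 17·605.0000 = 10285.0000
Σcross = 694.0000 → A = |Σcross|/2 = 347.0000 mm²
Σ(r_i+r_j)·cross = 17499.5000 → first moment M = |Σ|/6 = 2916.5833
R_c = M/A = 2916.5833/347.0000 = 8.4051 mm
θ = 164° = 2.862340 rad
V = θ·R_c·A = 2.862340·8.4051·347.0000 = 8348.253 mm³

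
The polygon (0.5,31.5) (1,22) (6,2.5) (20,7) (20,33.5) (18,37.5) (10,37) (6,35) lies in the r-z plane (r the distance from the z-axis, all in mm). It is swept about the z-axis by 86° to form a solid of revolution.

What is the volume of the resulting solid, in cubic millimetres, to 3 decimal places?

Volume = 9243.930 mm³

Profile (r,z), 8 vertices: (0.5,31.5) (1,22) (6,2.5) (20,7) (20,33.5) (18,37.5) (10,37) (6,35)
edge 0: (0.5,31.5)→(1,22)  cross = 0.5·22 − 1·31.5 = -20.5000; (r_i+r_j)·cross = 1.5·-20.5000 = -30.7500
edge 1: (1,22)→(6,2.5)  cross = 1·2.5 − 6·22 = -129.5000; (r_i+r_j)·cross = 7·-129.5000 = -906.5000
edge 2: (6,2.5)→(20,7)  cross = 6·7 − 20·2.5 = -8.0000; (r_i+r_j)·cross = 26·-8.0000 = -208.0000
edge 3: (20,7)→(20,33.5)  cross = 20·33.5 − 20·7 = 530.0000; (r_i+r_j)·cross = 40·530.0000 = 21200.0000
edge 4: (20,33.5)→(18,37.5)  cross = 20·37.5 − 18·33.5 = 147.0000; (r_i+r_j)·cross = 38·147.0000 = 5586.0000
edge 5: (18,37.5)→(10,37)  cross = 18·37 − 10·37.5 = 291.0000; (r_i+r_j)·cross = 28·291.0000 = 8148.0000
edge 6: (10,37)→(6,35)  cross = 10·35 − 6·37 = 128.0000; (r_i+r_j)·cross = 16·128.0000 = 2048.0000
edge 7: (6,35)→(0.5,31.5)  cross = 6·31.5 − 0.5·35 = 171.5000; (r_i+r_j)·cross = 6.5·171.5000 = 1114.7500
Σcross = 1109.5000 → A = |Σcross|/2 = 554.7500 mm²
Σ(r_i+r_j)·cross = 36951.5000 → first moment M = |Σ|/6 = 6158.5833
R_c = M/A = 6158.5833/554.7500 = 11.1015 mm
θ = 86° = 1.500983 rad
V = θ·R_c·A = 1.500983·11.1015·554.7500 = 9243.930 mm³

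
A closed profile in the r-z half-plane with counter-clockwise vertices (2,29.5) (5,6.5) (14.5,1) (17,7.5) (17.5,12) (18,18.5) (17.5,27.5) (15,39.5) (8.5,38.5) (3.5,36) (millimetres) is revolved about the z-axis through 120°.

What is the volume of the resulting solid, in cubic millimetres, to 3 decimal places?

Profile (r,z), 10 vertices: (2,29.5) (5,6.5) (14.5,1) (17,7.5) (17.5,12) (18,18.5) (17.5,27.5) (15,39.5) (8.5,38.5) (3.5,36)
edge 0: (2,29.5)→(5,6.5)  cross = 2·6.5 − 5·29.5 = -134.5000; (r_i+r_j)·cross = 7·-134.5000 = -941.5000
edge 1: (5,6.5)→(14.5,1)  cross = 5·1 − 14.5·6.5 = -89.2500; (r_i+r_j)·cross = 19.5·-89.2500 = -1740.3750
edge 2: (14.5,1)→(17,7.5)  cross = 14.5·7.5 − 17·1 = 91.7500; (r_i+r_j)·cross = 31.5·91.7500 = 2890.1250
edge 3: (17,7.5)→(17.5,12)  cross = 17·12 − 17.5·7.5 = 72.7500; (r_i+r_j)·cross = 34.5·72.7500 = 2509.8750
edge 4: (17.5,12)→(18,18.5)  cross = 17.5·18.5 − 18·12 = 107.7500; (r_i+r_j)·cross = 35.5·107.7500 = 3825.1250
edge 5: (18,18.5)→(17.5,27.5)  cross = 18·27.5 − 17.5·18.5 = 171.2500; (r_i+r_j)·cross = 35.5·171.2500 = 6079.3750
edge 6: (17.5,27.5)→(15,39.5)  cross = 17.5·39.5 − 15·27.5 = 278.7500; (r_i+r_j)·cross = 32.5·278.7500 = 9059.3750
edge 7: (15,39.5)→(8.5,38.5)  cross = 15·38.5 − 8.5·39.5 = 241.7500; (r_i+r_j)·cross = 23.5·241.7500 = 5681.1250
edge 8: (8.5,38.5)→(3.5,36)  cross = 8.5·36 − 3.5·38.5 = 171.2500; (r_i+r_j)·cross = 12·171.2500 = 2055.0000
edge 9: (3.5,36)→(2,29.5)  cross = 3.5·29.5 − 2·36 = 31.2500; (r_i+r_j)·cross = 5.5·31.2500 = 171.8750
Σcross = 942.7500 → A = |Σcross|/2 = 471.3750 mm²
Σ(r_i+r_j)·cross = 29590.0000 → first moment M = |Σ|/6 = 4931.6667
R_c = M/A = 4931.6667/471.3750 = 10.4623 mm
θ = 120° = 2.094395 rad
V = θ·R_c·A = 2.094395·10.4623·471.3750 = 10328.859 mm³

Volume = 10328.859 mm³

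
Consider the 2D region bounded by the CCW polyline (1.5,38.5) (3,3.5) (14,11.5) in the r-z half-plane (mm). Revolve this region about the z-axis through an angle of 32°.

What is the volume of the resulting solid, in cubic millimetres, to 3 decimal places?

Profile (r,z), 3 vertices: (1.5,38.5) (3,3.5) (14,11.5)
edge 0: (1.5,38.5)→(3,3.5)  cross = 1.5·3.5 − 3·38.5 = -110.2500; (r_i+r_j)·cross = 4.5·-110.2500 = -496.1250
edge 1: (3,3.5)→(14,11.5)  cross = 3·11.5 − 14·3.5 = -14.5000; (r_i+r_j)·cross = 17·-14.5000 = -246.5000
edge 2: (14,11.5)→(1.5,38.5)  cross = 14·38.5 − 1.5·11.5 = 521.7500; (r_i+r_j)·cross = 15.5·521.7500 = 8087.1250
Σcross = 397.0000 → A = |Σcross|/2 = 198.5000 mm²
Σ(r_i+r_j)·cross = 7344.5000 → first moment M = |Σ|/6 = 1224.0833
R_c = M/A = 1224.0833/198.5000 = 6.1667 mm
θ = 32° = 0.558505 rad
V = θ·R_c·A = 0.558505·6.1667·198.5000 = 683.657 mm³

Volume = 683.657 mm³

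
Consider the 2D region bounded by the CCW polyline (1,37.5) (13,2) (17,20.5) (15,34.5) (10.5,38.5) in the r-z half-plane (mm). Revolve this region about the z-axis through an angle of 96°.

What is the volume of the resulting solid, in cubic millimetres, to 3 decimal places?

Profile (r,z), 5 vertices: (1,37.5) (13,2) (17,20.5) (15,34.5) (10.5,38.5)
edge 0: (1,37.5)→(13,2)  cross = 1·2 − 13·37.5 = -485.5000; (r_i+r_j)·cross = 14·-485.5000 = -6797.0000
edge 1: (13,2)→(17,20.5)  cross = 13·20.5 − 17·2 = 232.5000; (r_i+r_j)·cross = 30·232.5000 = 6975.0000
edge 2: (17,20.5)→(15,34.5)  cross = 17·34.5 − 15·20.5 = 279.0000; (r_i+r_j)·cross = 32·279.0000 = 8928.0000
edge 3: (15,34.5)→(10.5,38.5)  cross = 15·38.5 − 10.5·34.5 = 215.2500; (r_i+r_j)·cross = 25.5·215.2500 = 5488.8750
edge 4: (10.5,38.5)→(1,37.5)  cross = 10.5·37.5 − 1·38.5 = 355.2500; (r_i+r_j)·cross = 11.5·355.2500 = 4085.3750
Σcross = 596.5000 → A = |Σcross|/2 = 298.2500 mm²
Σ(r_i+r_j)·cross = 18680.2500 → first moment M = |Σ|/6 = 3113.3750
R_c = M/A = 3113.3750/298.2500 = 10.4388 mm
θ = 96° = 1.675516 rad
V = θ·R_c·A = 1.675516·10.4388·298.2500 = 5216.510 mm³

Volume = 5216.510 mm³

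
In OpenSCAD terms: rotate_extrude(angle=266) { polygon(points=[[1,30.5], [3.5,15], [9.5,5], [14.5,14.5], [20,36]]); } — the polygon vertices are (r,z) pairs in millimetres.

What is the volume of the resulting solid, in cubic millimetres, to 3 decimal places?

Profile (r,z), 5 vertices: (1,30.5) (3.5,15) (9.5,5) (14.5,14.5) (20,36)
edge 0: (1,30.5)→(3.5,15)  cross = 1·15 − 3.5·30.5 = -91.7500; (r_i+r_j)·cross = 4.5·-91.7500 = -412.8750
edge 1: (3.5,15)→(9.5,5)  cross = 3.5·5 − 9.5·15 = -125.0000; (r_i+r_j)·cross = 13·-125.0000 = -1625.0000
edge 2: (9.5,5)→(14.5,14.5)  cross = 9.5·14.5 − 14.5·5 = 65.2500; (r_i+r_j)·cross = 24·65.2500 = 1566.0000
edge 3: (14.5,14.5)→(20,36)  cross = 14.5·36 − 20·14.5 = 232.0000; (r_i+r_j)·cross = 34.5·232.0000 = 8004.0000
edge 4: (20,36)→(1,30.5)  cross = 20·30.5 − 1·36 = 574.0000; (r_i+r_j)·cross = 21·574.0000 = 12054.0000
Σcross = 654.5000 → A = |Σcross|/2 = 327.2500 mm²
Σ(r_i+r_j)·cross = 19586.1250 → first moment M = |Σ|/6 = 3264.3542
R_c = M/A = 3264.3542/327.2500 = 9.9751 mm
θ = 266° = 4.642576 rad
V = θ·R_c·A = 4.642576·9.9751·327.2500 = 15155.012 mm³

Volume = 15155.012 mm³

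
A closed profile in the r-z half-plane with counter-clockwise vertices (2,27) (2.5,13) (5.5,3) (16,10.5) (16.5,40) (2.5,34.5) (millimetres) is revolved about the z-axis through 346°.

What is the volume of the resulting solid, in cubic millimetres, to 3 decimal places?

Volume = 23741.948 mm³

Profile (r,z), 6 vertices: (2,27) (2.5,13) (5.5,3) (16,10.5) (16.5,40) (2.5,34.5)
edge 0: (2,27)→(2.5,13)  cross = 2·13 − 2.5·27 = -41.5000; (r_i+r_j)·cross = 4.5·-41.5000 = -186.7500
edge 1: (2.5,13)→(5.5,3)  cross = 2.5·3 − 5.5·13 = -64.0000; (r_i+r_j)·cross = 8·-64.0000 = -512.0000
edge 2: (5.5,3)→(16,10.5)  cross = 5.5·10.5 − 16·3 = 9.7500; (r_i+r_j)·cross = 21.5·9.7500 = 209.6250
edge 3: (16,10.5)→(16.5,40)  cross = 16·40 − 16.5·10.5 = 466.7500; (r_i+r_j)·cross = 32.5·466.7500 = 15169.3750
edge 4: (16.5,40)→(2.5,34.5)  cross = 16.5·34.5 − 2.5·40 = 469.2500; (r_i+r_j)·cross = 19·469.2500 = 8915.7500
edge 5: (2.5,34.5)→(2,27)  cross = 2.5·27 − 2·34.5 = -1.5000; (r_i+r_j)·cross = 4.5·-1.5000 = -6.7500
Σcross = 838.7500 → A = |Σcross|/2 = 419.3750 mm²
Σ(r_i+r_j)·cross = 23589.2500 → first moment M = |Σ|/6 = 3931.5417
R_c = M/A = 3931.5417/419.3750 = 9.3748 mm
θ = 346° = 6.038839 rad
V = θ·R_c·A = 6.038839·9.3748·419.3750 = 23741.948 mm³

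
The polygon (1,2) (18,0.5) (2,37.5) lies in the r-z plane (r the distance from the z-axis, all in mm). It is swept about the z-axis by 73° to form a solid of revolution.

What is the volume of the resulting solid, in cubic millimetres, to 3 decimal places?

Profile (r,z), 3 vertices: (1,2) (18,0.5) (2,37.5)
edge 0: (1,2)→(18,0.5)  cross = 1·0.5 − 18·2 = -35.5000; (r_i+r_j)·cross = 19·-35.5000 = -674.5000
edge 1: (18,0.5)→(2,37.5)  cross = 18·37.5 − 2·0.5 = 674.0000; (r_i+r_j)·cross = 20·674.0000 = 13480.0000
edge 2: (2,37.5)→(1,2)  cross = 2·2 − 1·37.5 = -33.5000; (r_i+r_j)·cross = 3·-33.5000 = -100.5000
Σcross = 605.0000 → A = |Σcross|/2 = 302.5000 mm²
Σ(r_i+r_j)·cross = 12705.0000 → first moment M = |Σ|/6 = 2117.5000
R_c = M/A = 2117.5000/302.5000 = 7.0000 mm
θ = 73° = 1.274090 rad
V = θ·R_c·A = 1.274090·7.0000·302.5000 = 2697.886 mm³

Volume = 2697.886 mm³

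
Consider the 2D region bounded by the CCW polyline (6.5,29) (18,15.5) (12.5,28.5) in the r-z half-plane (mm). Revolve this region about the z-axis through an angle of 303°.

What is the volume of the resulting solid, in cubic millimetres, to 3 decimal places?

Profile (r,z), 3 vertices: (6.5,29) (18,15.5) (12.5,28.5)
edge 0: (6.5,29)→(18,15.5)  cross = 6.5·15.5 − 18·29 = -421.2500; (r_i+r_j)·cross = 24.5·-421.2500 = -10320.6250
edge 1: (18,15.5)→(12.5,28.5)  cross = 18·28.5 − 12.5·15.5 = 319.2500; (r_i+r_j)·cross = 30.5·319.2500 = 9737.1250
edge 2: (12.5,28.5)→(6.5,29)  cross = 12.5·29 − 6.5·28.5 = 177.2500; (r_i+r_j)·cross = 19·177.2500 = 3367.7500
Σcross = 75.2500 → A = |Σcross|/2 = 37.6250 mm²
Σ(r_i+r_j)·cross = 2784.2500 → first moment M = |Σ|/6 = 464.0417
R_c = M/A = 464.0417/37.6250 = 12.3333 mm
θ = 303° = 5.288348 rad
V = θ·R_c·A = 5.288348·12.3333·37.6250 = 2454.014 mm³

Volume = 2454.014 mm³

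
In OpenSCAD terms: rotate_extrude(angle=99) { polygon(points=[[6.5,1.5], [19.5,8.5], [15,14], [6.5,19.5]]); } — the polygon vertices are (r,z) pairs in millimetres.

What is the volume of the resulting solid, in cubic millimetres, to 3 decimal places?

Profile (r,z), 4 vertices: (6.5,1.5) (19.5,8.5) (15,14) (6.5,19.5)
edge 0: (6.5,1.5)→(19.5,8.5)  cross = 6.5·8.5 − 19.5·1.5 = 26.0000; (r_i+r_j)·cross = 26·26.0000 = 676.0000
edge 1: (19.5,8.5)→(15,14)  cross = 19.5·14 − 15·8.5 = 145.5000; (r_i+r_j)·cross = 34.5·145.5000 = 5019.7500
edge 2: (15,14)→(6.5,19.5)  cross = 15·19.5 − 6.5·14 = 201.5000; (r_i+r_j)·cross = 21.5·201.5000 = 4332.2500
edge 3: (6.5,19.5)→(6.5,1.5)  cross = 6.5·1.5 − 6.5·19.5 = -117.0000; (r_i+r_j)·cross = 13·-117.0000 = -1521.0000
Σcross = 256.0000 → A = |Σcross|/2 = 128.0000 mm²
Σ(r_i+r_j)·cross = 8507.0000 → first moment M = |Σ|/6 = 1417.8333
R_c = M/A = 1417.8333/128.0000 = 11.0768 mm
θ = 99° = 1.727876 rad
V = θ·R_c·A = 1.727876·11.0768·128.0000 = 2449.840 mm³

Volume = 2449.840 mm³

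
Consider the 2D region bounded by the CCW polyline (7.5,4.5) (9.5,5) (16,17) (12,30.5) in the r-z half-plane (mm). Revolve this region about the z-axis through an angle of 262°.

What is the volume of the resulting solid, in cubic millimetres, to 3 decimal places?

Volume = 4979.262 mm³

Profile (r,z), 4 vertices: (7.5,4.5) (9.5,5) (16,17) (12,30.5)
edge 0: (7.5,4.5)→(9.5,5)  cross = 7.5·5 − 9.5·4.5 = -5.2500; (r_i+r_j)·cross = 17·-5.2500 = -89.2500
edge 1: (9.5,5)→(16,17)  cross = 9.5·17 − 16·5 = 81.5000; (r_i+r_j)·cross = 25.5·81.5000 = 2078.2500
edge 2: (16,17)→(12,30.5)  cross = 16·30.5 − 12·17 = 284.0000; (r_i+r_j)·cross = 28·284.0000 = 7952.0000
edge 3: (12,30.5)→(7.5,4.5)  cross = 12·4.5 − 7.5·30.5 = -174.7500; (r_i+r_j)·cross = 19.5·-174.7500 = -3407.6250
Σcross = 185.5000 → A = |Σcross|/2 = 92.7500 mm²
Σ(r_i+r_j)·cross = 6533.3750 → first moment M = |Σ|/6 = 1088.8958
R_c = M/A = 1088.8958/92.7500 = 11.7401 mm
θ = 262° = 4.572763 rad
V = θ·R_c·A = 4.572763·11.7401·92.7500 = 4979.262 mm³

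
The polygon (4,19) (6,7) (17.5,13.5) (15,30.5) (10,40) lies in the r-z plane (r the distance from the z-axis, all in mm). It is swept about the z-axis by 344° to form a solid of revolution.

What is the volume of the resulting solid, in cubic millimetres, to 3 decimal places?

Profile (r,z), 5 vertices: (4,19) (6,7) (17.5,13.5) (15,30.5) (10,40)
edge 0: (4,19)→(6,7)  cross = 4·7 − 6·19 = -86.0000; (r_i+r_j)·cross = 10·-86.0000 = -860.0000
edge 1: (6,7)→(17.5,13.5)  cross = 6·13.5 − 17.5·7 = -41.5000; (r_i+r_j)·cross = 23.5·-41.5000 = -975.2500
edge 2: (17.5,13.5)→(15,30.5)  cross = 17.5·30.5 − 15·13.5 = 331.2500; (r_i+r_j)·cross = 32.5·331.2500 = 10765.6250
edge 3: (15,30.5)→(10,40)  cross = 15·40 − 10·30.5 = 295.0000; (r_i+r_j)·cross = 25·295.0000 = 7375.0000
edge 4: (10,40)→(4,19)  cross = 10·19 − 4·40 = 30.0000; (r_i+r_j)·cross = 14·30.0000 = 420.0000
Σcross = 528.7500 → A = |Σcross|/2 = 264.3750 mm²
Σ(r_i+r_j)·cross = 16725.3750 → first moment M = |Σ|/6 = 2787.5625
R_c = M/A = 2787.5625/264.3750 = 10.5440 mm
θ = 344° = 6.003933 rad
V = θ·R_c·A = 6.003933·10.5440·264.3750 = 16736.337 mm³

Volume = 16736.337 mm³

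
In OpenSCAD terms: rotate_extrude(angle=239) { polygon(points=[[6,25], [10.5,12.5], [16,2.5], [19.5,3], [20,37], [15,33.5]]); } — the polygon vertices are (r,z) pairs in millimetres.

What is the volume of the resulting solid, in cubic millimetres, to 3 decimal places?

Profile (r,z), 6 vertices: (6,25) (10.5,12.5) (16,2.5) (19.5,3) (20,37) (15,33.5)
edge 0: (6,25)→(10.5,12.5)  cross = 6·12.5 − 10.5·25 = -187.5000; (r_i+r_j)·cross = 16.5·-187.5000 = -3093.7500
edge 1: (10.5,12.5)→(16,2.5)  cross = 10.5·2.5 − 16·12.5 = -173.7500; (r_i+r_j)·cross = 26.5·-173.7500 = -4604.3750
edge 2: (16,2.5)→(19.5,3)  cross = 16·3 − 19.5·2.5 = -0.7500; (r_i+r_j)·cross = 35.5·-0.7500 = -26.6250
edge 3: (19.5,3)→(20,37)  cross = 19.5·37 − 20·3 = 661.5000; (r_i+r_j)·cross = 39.5·661.5000 = 26129.2500
edge 4: (20,37)→(15,33.5)  cross = 20·33.5 − 15·37 = 115.0000; (r_i+r_j)·cross = 35·115.0000 = 4025.0000
edge 5: (15,33.5)→(6,25)  cross = 15·25 − 6·33.5 = 174.0000; (r_i+r_j)·cross = 21·174.0000 = 3654.0000
Σcross = 588.5000 → A = |Σcross|/2 = 294.2500 mm²
Σ(r_i+r_j)·cross = 26083.5000 → first moment M = |Σ|/6 = 4347.2500
R_c = M/A = 4347.2500/294.2500 = 14.7740 mm
θ = 239° = 4.171337 rad
V = θ·R_c·A = 4.171337·14.7740·294.2500 = 18133.844 mm³

Volume = 18133.844 mm³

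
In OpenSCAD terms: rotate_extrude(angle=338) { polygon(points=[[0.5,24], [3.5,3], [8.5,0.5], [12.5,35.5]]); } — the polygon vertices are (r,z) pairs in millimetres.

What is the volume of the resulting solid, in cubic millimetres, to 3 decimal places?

Profile (r,z), 4 vertices: (0.5,24) (3.5,3) (8.5,0.5) (12.5,35.5)
edge 0: (0.5,24)→(3.5,3)  cross = 0.5·3 − 3.5·24 = -82.5000; (r_i+r_j)·cross = 4·-82.5000 = -330.0000
edge 1: (3.5,3)→(8.5,0.5)  cross = 3.5·0.5 − 8.5·3 = -23.7500; (r_i+r_j)·cross = 12·-23.7500 = -285.0000
edge 2: (8.5,0.5)→(12.5,35.5)  cross = 8.5·35.5 − 12.5·0.5 = 295.5000; (r_i+r_j)·cross = 21·295.5000 = 6205.5000
edge 3: (12.5,35.5)→(0.5,24)  cross = 12.5·24 − 0.5·35.5 = 282.2500; (r_i+r_j)·cross = 13·282.2500 = 3669.2500
Σcross = 471.5000 → A = |Σcross|/2 = 235.7500 mm²
Σ(r_i+r_j)·cross = 9259.7500 → first moment M = |Σ|/6 = 1543.2917
R_c = M/A = 1543.2917/235.7500 = 6.5463 mm
θ = 338° = 5.899213 rad
V = θ·R_c·A = 5.899213·6.5463·235.7500 = 9104.206 mm³

Volume = 9104.206 mm³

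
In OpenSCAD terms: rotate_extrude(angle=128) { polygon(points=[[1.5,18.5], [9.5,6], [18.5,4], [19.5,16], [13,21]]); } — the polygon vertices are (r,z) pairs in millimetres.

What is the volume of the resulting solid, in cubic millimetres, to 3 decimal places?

Profile (r,z), 5 vertices: (1.5,18.5) (9.5,6) (18.5,4) (19.5,16) (13,21)
edge 0: (1.5,18.5)→(9.5,6)  cross = 1.5·6 − 9.5·18.5 = -166.7500; (r_i+r_j)·cross = 11·-166.7500 = -1834.2500
edge 1: (9.5,6)→(18.5,4)  cross = 9.5·4 − 18.5·6 = -73.0000; (r_i+r_j)·cross = 28·-73.0000 = -2044.0000
edge 2: (18.5,4)→(19.5,16)  cross = 18.5·16 − 19.5·4 = 218.0000; (r_i+r_j)·cross = 38·218.0000 = 8284.0000
edge 3: (19.5,16)→(13,21)  cross = 19.5·21 − 13·16 = 201.5000; (r_i+r_j)·cross = 32.5·201.5000 = 6548.7500
edge 4: (13,21)→(1.5,18.5)  cross = 13·18.5 − 1.5·21 = 209.0000; (r_i+r_j)·cross = 14.5·209.0000 = 3030.5000
Σcross = 388.7500 → A = |Σcross|/2 = 194.3750 mm²
Σ(r_i+r_j)·cross = 13985.0000 → first moment M = |Σ|/6 = 2330.8333
R_c = M/A = 2330.8333/194.3750 = 11.9914 mm
θ = 128° = 2.234021 rad
V = θ·R_c·A = 2.234021·11.9914·194.3750 = 5207.132 mm³

Volume = 5207.132 mm³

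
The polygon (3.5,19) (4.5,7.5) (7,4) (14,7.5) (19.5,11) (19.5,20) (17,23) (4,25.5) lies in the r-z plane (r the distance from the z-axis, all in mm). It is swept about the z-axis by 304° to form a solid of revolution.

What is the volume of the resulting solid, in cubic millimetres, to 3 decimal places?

Profile (r,z), 8 vertices: (3.5,19) (4.5,7.5) (7,4) (14,7.5) (19.5,11) (19.5,20) (17,23) (4,25.5)
edge 0: (3.5,19)→(4.5,7.5)  cross = 3.5·7.5 − 4.5·19 = -59.2500; (r_i+r_j)·cross = 8·-59.2500 = -474.0000
edge 1: (4.5,7.5)→(7,4)  cross = 4.5·4 − 7·7.5 = -34.5000; (r_i+r_j)·cross = 11.5·-34.5000 = -396.7500
edge 2: (7,4)→(14,7.5)  cross = 7·7.5 − 14·4 = -3.5000; (r_i+r_j)·cross = 21·-3.5000 = -73.5000
edge 3: (14,7.5)→(19.5,11)  cross = 14·11 − 19.5·7.5 = 7.7500; (r_i+r_j)·cross = 33.5·7.7500 = 259.6250
edge 4: (19.5,11)→(19.5,20)  cross = 19.5·20 − 19.5·11 = 175.5000; (r_i+r_j)·cross = 39·175.5000 = 6844.5000
edge 5: (19.5,20)→(17,23)  cross = 19.5·23 − 17·20 = 108.5000; (r_i+r_j)·cross = 36.5·108.5000 = 3960.2500
edge 6: (17,23)→(4,25.5)  cross = 17·25.5 − 4·23 = 341.5000; (r_i+r_j)·cross = 21·341.5000 = 7171.5000
edge 7: (4,25.5)→(3.5,19)  cross = 4·19 − 3.5·25.5 = -13.2500; (r_i+r_j)·cross = 7.5·-13.2500 = -99.3750
Σcross = 522.7500 → A = |Σcross|/2 = 261.3750 mm²
Σ(r_i+r_j)·cross = 17192.2500 → first moment M = |Σ|/6 = 2865.3750
R_c = M/A = 2865.3750/261.3750 = 10.9627 mm
θ = 304° = 5.305801 rad
V = θ·R_c·A = 5.305801·10.9627·261.3750 = 15203.109 mm³

Volume = 15203.109 mm³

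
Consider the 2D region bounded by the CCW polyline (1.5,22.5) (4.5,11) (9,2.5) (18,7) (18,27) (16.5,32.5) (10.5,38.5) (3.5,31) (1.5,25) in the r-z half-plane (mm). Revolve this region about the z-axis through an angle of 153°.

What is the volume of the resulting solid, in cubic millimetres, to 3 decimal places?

Volume = 12180.318 mm³

Profile (r,z), 9 vertices: (1.5,22.5) (4.5,11) (9,2.5) (18,7) (18,27) (16.5,32.5) (10.5,38.5) (3.5,31) (1.5,25)
edge 0: (1.5,22.5)→(4.5,11)  cross = 1.5·11 − 4.5·22.5 = -84.7500; (r_i+r_j)·cross = 6·-84.7500 = -508.5000
edge 1: (4.5,11)→(9,2.5)  cross = 4.5·2.5 − 9·11 = -87.7500; (r_i+r_j)·cross = 13.5·-87.7500 = -1184.6250
edge 2: (9,2.5)→(18,7)  cross = 9·7 − 18·2.5 = 18.0000; (r_i+r_j)·cross = 27·18.0000 = 486.0000
edge 3: (18,7)→(18,27)  cross = 18·27 − 18·7 = 360.0000; (r_i+r_j)·cross = 36·360.0000 = 12960.0000
edge 4: (18,27)→(16.5,32.5)  cross = 18·32.5 − 16.5·27 = 139.5000; (r_i+r_j)·cross = 34.5·139.5000 = 4812.7500
edge 5: (16.5,32.5)→(10.5,38.5)  cross = 16.5·38.5 − 10.5·32.5 = 294.0000; (r_i+r_j)·cross = 27·294.0000 = 7938.0000
edge 6: (10.5,38.5)→(3.5,31)  cross = 10.5·31 − 3.5·38.5 = 190.7500; (r_i+r_j)·cross = 14·190.7500 = 2670.5000
edge 7: (3.5,31)→(1.5,25)  cross = 3.5·25 − 1.5·31 = 41.0000; (r_i+r_j)·cross = 5·41.0000 = 205.0000
edge 8: (1.5,25)→(1.5,22.5)  cross = 1.5·22.5 − 1.5·25 = -3.7500; (r_i+r_j)·cross = 3·-3.7500 = -11.2500
Σcross = 867.0000 → A = |Σcross|/2 = 433.5000 mm²
Σ(r_i+r_j)·cross = 27367.8750 → first moment M = |Σ|/6 = 4561.3125
R_c = M/A = 4561.3125/433.5000 = 10.5221 mm
θ = 153° = 2.670354 rad
V = θ·R_c·A = 2.670354·10.5221·433.5000 = 12180.318 mm³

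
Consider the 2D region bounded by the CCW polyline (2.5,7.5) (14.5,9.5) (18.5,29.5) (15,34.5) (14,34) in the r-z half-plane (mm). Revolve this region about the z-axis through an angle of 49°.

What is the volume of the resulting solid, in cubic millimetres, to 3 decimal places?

Volume = 2072.694 mm³

Profile (r,z), 5 vertices: (2.5,7.5) (14.5,9.5) (18.5,29.5) (15,34.5) (14,34)
edge 0: (2.5,7.5)→(14.5,9.5)  cross = 2.5·9.5 − 14.5·7.5 = -85.0000; (r_i+r_j)·cross = 17·-85.0000 = -1445.0000
edge 1: (14.5,9.5)→(18.5,29.5)  cross = 14.5·29.5 − 18.5·9.5 = 252.0000; (r_i+r_j)·cross = 33·252.0000 = 8316.0000
edge 2: (18.5,29.5)→(15,34.5)  cross = 18.5·34.5 − 15·29.5 = 195.7500; (r_i+r_j)·cross = 33.5·195.7500 = 6557.6250
edge 3: (15,34.5)→(14,34)  cross = 15·34 − 14·34.5 = 27.0000; (r_i+r_j)·cross = 29·27.0000 = 783.0000
edge 4: (14,34)→(2.5,7.5)  cross = 14·7.5 − 2.5·34 = 20.0000; (r_i+r_j)·cross = 16.5·20.0000 = 330.0000
Σcross = 409.7500 → A = |Σcross|/2 = 204.8750 mm²
Σ(r_i+r_j)·cross = 14541.6250 → first moment M = |Σ|/6 = 2423.6042
R_c = M/A = 2423.6042/204.8750 = 11.8297 mm
θ = 49° = 0.855211 rad
V = θ·R_c·A = 0.855211·11.8297·204.8750 = 2072.694 mm³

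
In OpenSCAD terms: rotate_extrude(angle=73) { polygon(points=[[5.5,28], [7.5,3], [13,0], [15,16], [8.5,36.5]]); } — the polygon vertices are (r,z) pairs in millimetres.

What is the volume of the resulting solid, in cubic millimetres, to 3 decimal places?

Volume = 2696.984 mm³

Profile (r,z), 5 vertices: (5.5,28) (7.5,3) (13,0) (15,16) (8.5,36.5)
edge 0: (5.5,28)→(7.5,3)  cross = 5.5·3 − 7.5·28 = -193.5000; (r_i+r_j)·cross = 13·-193.5000 = -2515.5000
edge 1: (7.5,3)→(13,0)  cross = 7.5·0 − 13·3 = -39.0000; (r_i+r_j)·cross = 20.5·-39.0000 = -799.5000
edge 2: (13,0)→(15,16)  cross = 13·16 − 15·0 = 208.0000; (r_i+r_j)·cross = 28·208.0000 = 5824.0000
edge 3: (15,16)→(8.5,36.5)  cross = 15·36.5 − 8.5·16 = 411.5000; (r_i+r_j)·cross = 23.5·411.5000 = 9670.2500
edge 4: (8.5,36.5)→(5.5,28)  cross = 8.5·28 − 5.5·36.5 = 37.2500; (r_i+r_j)·cross = 14·37.2500 = 521.5000
Σcross = 424.2500 → A = |Σcross|/2 = 212.1250 mm²
Σ(r_i+r_j)·cross = 12700.7500 → first moment M = |Σ|/6 = 2116.7917
R_c = M/A = 2116.7917/212.1250 = 9.9790 mm
θ = 73° = 1.274090 rad
V = θ·R_c·A = 1.274090·9.9790·212.1250 = 2696.984 mm³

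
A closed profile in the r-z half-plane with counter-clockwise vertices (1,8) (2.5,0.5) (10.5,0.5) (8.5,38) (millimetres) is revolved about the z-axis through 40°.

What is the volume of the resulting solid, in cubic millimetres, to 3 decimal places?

Volume = 891.863 mm³

Profile (r,z), 4 vertices: (1,8) (2.5,0.5) (10.5,0.5) (8.5,38)
edge 0: (1,8)→(2.5,0.5)  cross = 1·0.5 − 2.5·8 = -19.5000; (r_i+r_j)·cross = 3.5·-19.5000 = -68.2500
edge 1: (2.5,0.5)→(10.5,0.5)  cross = 2.5·0.5 − 10.5·0.5 = -4.0000; (r_i+r_j)·cross = 13·-4.0000 = -52.0000
edge 2: (10.5,0.5)→(8.5,38)  cross = 10.5·38 − 8.5·0.5 = 394.7500; (r_i+r_j)·cross = 19·394.7500 = 7500.2500
edge 3: (8.5,38)→(1,8)  cross = 8.5·8 − 1·38 = 30.0000; (r_i+r_j)·cross = 9.5·30.0000 = 285.0000
Σcross = 401.2500 → A = |Σcross|/2 = 200.6250 mm²
Σ(r_i+r_j)·cross = 7665.0000 → first moment M = |Σ|/6 = 1277.5000
R_c = M/A = 1277.5000/200.6250 = 6.3676 mm
θ = 40° = 0.698132 rad
V = θ·R_c·A = 0.698132·6.3676·200.6250 = 891.863 mm³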